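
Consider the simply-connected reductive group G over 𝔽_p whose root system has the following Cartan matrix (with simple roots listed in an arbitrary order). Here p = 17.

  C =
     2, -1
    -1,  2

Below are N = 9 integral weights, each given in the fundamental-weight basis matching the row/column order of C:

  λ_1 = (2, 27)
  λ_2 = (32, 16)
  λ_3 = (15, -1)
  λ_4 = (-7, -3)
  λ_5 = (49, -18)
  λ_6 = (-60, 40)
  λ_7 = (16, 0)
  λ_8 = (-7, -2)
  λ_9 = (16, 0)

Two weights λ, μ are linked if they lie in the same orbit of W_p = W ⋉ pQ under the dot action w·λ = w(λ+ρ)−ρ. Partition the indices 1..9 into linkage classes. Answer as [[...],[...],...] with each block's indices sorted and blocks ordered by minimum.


C ↔ A_2 under row/col permutation; |W(A_2)| = 6.

Ā_17 reps of the 9 weights (A_2, coords as presented):

  λ_1 → (11, 3);  λ_2 → (16, 0);  λ_3 → (16, 0);  λ_4 → (2, 6);  λ_5 → (16, 0);  λ_6 → (9, 7);  λ_7 → (16, 0);  λ_8 → (1, 6);  λ_9 → (16, 0)

Partition of {1..9} into 5 W_17-dot-orbits:

[[1], [2, 3, 5, 7, 9], [4], [6], [8]]


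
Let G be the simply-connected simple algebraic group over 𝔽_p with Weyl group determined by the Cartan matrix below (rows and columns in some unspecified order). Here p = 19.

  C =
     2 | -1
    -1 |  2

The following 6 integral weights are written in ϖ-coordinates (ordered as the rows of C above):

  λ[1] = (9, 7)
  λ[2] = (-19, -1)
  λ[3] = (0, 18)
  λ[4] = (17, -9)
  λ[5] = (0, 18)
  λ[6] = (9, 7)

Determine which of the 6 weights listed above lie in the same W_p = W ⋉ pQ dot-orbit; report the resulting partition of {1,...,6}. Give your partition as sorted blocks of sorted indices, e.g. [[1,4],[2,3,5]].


Type A_2, rank 2, |W|=6; reorder rows/cols to standard.

Ā_19 reps of the 6 weights (A_2, coords as presented):

  1: (10, 8);  2: (0, 18);  3: (0, 18);  4: (10, 8);  5: (0, 18);  6: (10, 8)

These 6 weights hit 2 W_19-dot-orbits; sizes (3, 3):

[[1, 4, 6], [2, 3, 5]]


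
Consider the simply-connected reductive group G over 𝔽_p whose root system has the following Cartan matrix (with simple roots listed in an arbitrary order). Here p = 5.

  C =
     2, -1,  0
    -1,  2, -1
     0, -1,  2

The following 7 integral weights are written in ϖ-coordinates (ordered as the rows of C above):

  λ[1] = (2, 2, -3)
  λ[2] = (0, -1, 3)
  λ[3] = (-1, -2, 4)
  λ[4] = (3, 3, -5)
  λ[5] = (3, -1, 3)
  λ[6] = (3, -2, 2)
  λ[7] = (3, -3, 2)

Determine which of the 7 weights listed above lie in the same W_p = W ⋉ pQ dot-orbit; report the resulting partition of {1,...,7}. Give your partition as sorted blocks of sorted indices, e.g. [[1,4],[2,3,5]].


Dynkin diagram of C (from the 4 off-diagonal −1 entries): A_3.

λ_j+ρ reflected into Ā_5 (⟨·,θ^∨⟩≤5); 3-tuples as given:

  [1] (2, 1, 1) · [2] (1, 0, 4) · [3] (1, 0, 4) · [4] (1, 0, 1) · [5] (1, 0, 1) · [6] (2, 1, 1) · [7] (2, 2, 1)

Linkage partition of the 7 weights (4 classes, p=5):

[[1, 6], [2, 3], [4, 5], [7]]


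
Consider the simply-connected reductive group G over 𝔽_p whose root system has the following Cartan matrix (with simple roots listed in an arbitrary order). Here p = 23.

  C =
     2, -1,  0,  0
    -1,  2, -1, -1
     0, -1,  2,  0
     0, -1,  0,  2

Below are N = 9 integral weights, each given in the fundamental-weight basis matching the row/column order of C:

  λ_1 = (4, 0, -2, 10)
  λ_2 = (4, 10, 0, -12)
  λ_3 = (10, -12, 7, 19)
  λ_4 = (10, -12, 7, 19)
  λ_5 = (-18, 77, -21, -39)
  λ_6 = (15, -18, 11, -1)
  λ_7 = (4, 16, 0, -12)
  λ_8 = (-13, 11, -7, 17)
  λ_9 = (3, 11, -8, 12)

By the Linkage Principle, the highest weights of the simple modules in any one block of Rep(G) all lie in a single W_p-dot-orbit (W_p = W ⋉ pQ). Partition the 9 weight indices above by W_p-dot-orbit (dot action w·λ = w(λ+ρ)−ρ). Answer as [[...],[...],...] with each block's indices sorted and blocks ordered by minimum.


C ↔ D_4 under row/col permutation; |W(D_4)| = 192.

W_23-reps of the 9 weights in Ā_23 (same 4-coord order as C):

  1: (5, 0, 1, 11) · 2: (5, 0, 1, 11) · 3: (0, 3, 3, 9) · 4: (0, 3, 3, 9) · 5: (0, 3, 3, 9) · 6: (5, 0, 1, 11) · 7: (5, 0, 1, 11) · 8: (5, 0, 1, 11) · 9: (2, 4, 1, 7)

Grouping the 9 weights by Ā_23-representative: 3 linkage classes.

[[1, 2, 6, 7, 8], [3, 4, 5], [9]]


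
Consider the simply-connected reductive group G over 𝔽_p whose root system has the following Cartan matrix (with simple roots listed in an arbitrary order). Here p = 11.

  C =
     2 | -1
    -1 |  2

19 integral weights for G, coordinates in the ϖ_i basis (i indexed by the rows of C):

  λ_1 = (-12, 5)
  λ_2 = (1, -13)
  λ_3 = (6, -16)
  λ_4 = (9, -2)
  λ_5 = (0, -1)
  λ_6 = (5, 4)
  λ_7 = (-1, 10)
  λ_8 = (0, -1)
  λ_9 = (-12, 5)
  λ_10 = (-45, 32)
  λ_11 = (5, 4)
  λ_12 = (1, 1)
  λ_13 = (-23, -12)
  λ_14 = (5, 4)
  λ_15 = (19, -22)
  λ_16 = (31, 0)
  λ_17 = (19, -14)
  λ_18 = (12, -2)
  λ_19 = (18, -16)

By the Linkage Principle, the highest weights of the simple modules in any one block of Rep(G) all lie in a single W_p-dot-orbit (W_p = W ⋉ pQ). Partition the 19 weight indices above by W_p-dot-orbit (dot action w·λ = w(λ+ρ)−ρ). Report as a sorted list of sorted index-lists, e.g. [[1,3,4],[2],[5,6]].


C ↔ A_2 under row/col permutation; |W(A_2)| = 6.

W_11-reps of the 19 weights in Ā_11 (same 2-coord order as C):

  [1] (6, 5)
  [2] (9, 1)
  [3] (4, 3)
  [4] (9, 1)
  [5] (1, 0)
  [6] (6, 5)
  [7] (0, 11)
  [8] (1, 0)
  [9] (6, 5)
  [10] (0, 11)
  [11] (6, 5)
  [12] (2, 2)
  [13] (0, 11)
  [14] (6, 5)
  [15] (9, 1)
  [16] (1, 0)
  [17] (2, 2)
  [18] (9, 1)
  [19] (4, 3)

These 19 weights hit 6 W_11-dot-orbits; sizes (5, 4, 2, 3, 3, 2):

[[1, 6, 9, 11, 14], [2, 4, 15, 18], [3, 19], [5, 8, 16], [7, 10, 13], [12, 17]]


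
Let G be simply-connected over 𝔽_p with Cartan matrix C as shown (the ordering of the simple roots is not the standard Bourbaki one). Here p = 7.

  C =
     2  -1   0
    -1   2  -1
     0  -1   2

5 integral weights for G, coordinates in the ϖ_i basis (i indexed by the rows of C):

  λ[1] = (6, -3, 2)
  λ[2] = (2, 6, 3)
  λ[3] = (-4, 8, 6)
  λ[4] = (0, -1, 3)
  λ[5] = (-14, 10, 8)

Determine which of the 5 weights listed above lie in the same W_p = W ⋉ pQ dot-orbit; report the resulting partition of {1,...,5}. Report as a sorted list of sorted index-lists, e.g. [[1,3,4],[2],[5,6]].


Cartan matrix: type A_3 (|W|=24); un-permuting the 3 rows.

Each λ_j+ρ reduced to Ā_7; 3-tuples below use C's row order:

    [1] (4, 2, 0)
    [2] (4, 0, 3)
    [3] (4, 2, 0)
    [4] (1, 0, 4)
    [5] (4, 2, 0)

These 5 weights hit 3 W_7-dot-orbits; sizes (3, 1, 1):

[[1, 3, 5], [2], [4]]


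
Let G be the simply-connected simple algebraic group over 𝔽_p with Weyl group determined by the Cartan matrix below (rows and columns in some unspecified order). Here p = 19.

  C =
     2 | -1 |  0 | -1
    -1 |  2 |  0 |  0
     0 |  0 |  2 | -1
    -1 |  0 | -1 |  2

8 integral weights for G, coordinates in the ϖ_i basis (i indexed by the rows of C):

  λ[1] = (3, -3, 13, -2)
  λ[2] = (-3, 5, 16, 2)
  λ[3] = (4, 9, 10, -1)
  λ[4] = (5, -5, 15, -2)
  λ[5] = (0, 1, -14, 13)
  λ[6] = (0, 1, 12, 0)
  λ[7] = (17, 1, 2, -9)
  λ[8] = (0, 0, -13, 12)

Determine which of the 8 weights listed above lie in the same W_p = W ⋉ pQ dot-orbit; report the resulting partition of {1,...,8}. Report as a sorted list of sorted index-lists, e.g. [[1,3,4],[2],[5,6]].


Dynkin diagram of C (from the 6 off-diagonal −1 entries): A_4.

Alcove-folded reps (p=19, 8 weights, presented ϖ-order):

    λ_1 → (1, 2, 13, 1)
    λ_2 → (1, 1, 12, 1)
    λ_3 → (5, 3, 4, 0)
    λ_4 → (1, 2, 13, 1)
    λ_5 → (1, 2, 13, 1)
    λ_6 → (1, 2, 13, 1)
    λ_7 → (10, 1, 4, 3)
    λ_8 → (1, 1, 12, 1)

Grouping the 8 weights by Ā_19-representative: 4 linkage classes.

[[1, 4, 5, 6], [2, 8], [3], [7]]


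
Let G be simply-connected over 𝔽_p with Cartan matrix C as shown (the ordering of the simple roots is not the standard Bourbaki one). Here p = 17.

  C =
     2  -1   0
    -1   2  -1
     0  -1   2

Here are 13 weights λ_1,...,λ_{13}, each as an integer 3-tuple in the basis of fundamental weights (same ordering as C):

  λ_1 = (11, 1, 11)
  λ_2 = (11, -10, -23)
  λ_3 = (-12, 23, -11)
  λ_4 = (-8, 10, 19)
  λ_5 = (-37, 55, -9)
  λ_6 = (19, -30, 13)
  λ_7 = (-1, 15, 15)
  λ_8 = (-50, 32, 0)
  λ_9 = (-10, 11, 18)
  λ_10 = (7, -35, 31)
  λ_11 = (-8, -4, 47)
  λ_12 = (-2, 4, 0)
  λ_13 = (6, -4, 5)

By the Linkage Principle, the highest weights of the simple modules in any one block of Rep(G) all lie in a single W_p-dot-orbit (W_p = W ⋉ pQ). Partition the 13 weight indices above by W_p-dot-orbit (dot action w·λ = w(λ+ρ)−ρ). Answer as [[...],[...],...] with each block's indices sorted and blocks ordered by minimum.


Root system A_3: the 3×3 matrix C matches after relabeling.

Each λ_j+ρ reduced to Ā_17; 3-tuples below use C's row order:

  [1] (3, 2, 3)
  [2] (3, 2, 3)
  [3] (4, 3, 3)
  [4] (4, 3, 3)
  [5] (3, 2, 3)
  [6] (3, 2, 3)
  [7] (15, 1, 1)
  [8] (15, 1, 1)
  [9] (3, 2, 3)
  [10] (0, 9, 6)
  [11] (4, 3, 3)
  [12] (1, 4, 1)
  [13] (4, 3, 3)

The 13 indices split into 5 linkage classes (same alcove rep ⇔ same W_17-dot-orbit):

[[1, 2, 5, 6, 9], [3, 4, 11, 13], [7, 8], [10], [12]]


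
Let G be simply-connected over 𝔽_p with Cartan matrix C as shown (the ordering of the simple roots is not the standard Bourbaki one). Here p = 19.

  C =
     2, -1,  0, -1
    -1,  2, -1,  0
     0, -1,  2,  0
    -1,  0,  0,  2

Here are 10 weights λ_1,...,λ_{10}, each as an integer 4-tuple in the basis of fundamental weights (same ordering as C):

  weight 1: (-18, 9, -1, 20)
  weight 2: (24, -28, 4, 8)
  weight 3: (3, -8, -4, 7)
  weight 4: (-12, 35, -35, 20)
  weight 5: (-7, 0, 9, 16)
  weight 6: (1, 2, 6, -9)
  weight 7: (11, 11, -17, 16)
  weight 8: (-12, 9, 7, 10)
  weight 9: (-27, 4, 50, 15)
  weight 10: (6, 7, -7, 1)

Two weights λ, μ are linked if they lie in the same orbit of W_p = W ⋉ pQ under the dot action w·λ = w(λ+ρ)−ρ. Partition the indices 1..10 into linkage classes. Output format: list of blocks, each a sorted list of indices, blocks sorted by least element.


A_4 Cartan matrix, 4 simple roots permuted; ρ=(1,1,1,1).

Alcove-folded reps (p=19, 10 weights, presented ϖ-order):

    λ_1+ρ ↦ (10, 0, 5, 2)
    λ_2+ρ ↦ (3, 3, 4, 2)
    λ_3+ρ ↦ (3, 3, 4, 2)
    λ_4+ρ ↦ (7, 2, 6, 2)
    λ_5+ρ ↦ (1, 5, 2, 8)
    λ_6+ρ ↦ (3, 3, 4, 2)
    λ_7+ρ ↦ (3, 3, 4, 2)
    λ_8+ρ ↦ (10, 1, 7, 0)
    λ_9+ρ ↦ (1, 5, 2, 8)
    λ_10+ρ ↦ (7, 2, 6, 2)

These 10 weights hit 5 W_19-dot-orbits; sizes (1, 4, 2, 2, 1):

[[1], [2, 3, 6, 7], [4, 10], [5, 9], [8]]


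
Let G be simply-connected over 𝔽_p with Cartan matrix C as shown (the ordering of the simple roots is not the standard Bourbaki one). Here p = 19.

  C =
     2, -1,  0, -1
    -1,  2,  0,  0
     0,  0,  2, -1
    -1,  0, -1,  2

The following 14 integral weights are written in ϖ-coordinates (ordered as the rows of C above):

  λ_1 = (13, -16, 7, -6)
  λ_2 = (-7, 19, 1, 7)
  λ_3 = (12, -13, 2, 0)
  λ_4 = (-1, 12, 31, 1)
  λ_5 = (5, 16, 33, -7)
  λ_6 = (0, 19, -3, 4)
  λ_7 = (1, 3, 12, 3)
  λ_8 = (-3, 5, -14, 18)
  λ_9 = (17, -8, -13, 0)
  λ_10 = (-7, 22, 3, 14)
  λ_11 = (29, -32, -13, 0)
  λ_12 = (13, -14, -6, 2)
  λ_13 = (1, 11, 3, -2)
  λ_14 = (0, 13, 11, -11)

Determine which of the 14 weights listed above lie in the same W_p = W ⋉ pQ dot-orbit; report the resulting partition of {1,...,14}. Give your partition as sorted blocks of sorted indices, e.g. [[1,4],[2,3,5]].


Dynkin diagram of C (from the 6 off-diagonal −1 entries): A_4.

W_19-reps of the 14 weights in Ā_19 (same 4-coord order as C):

  [1] (5, 9, 2, 1)
  [2] (5, 9, 2, 1)
  [3] (1, 12, 3, 1)
  [4] (2, 0, 9, 4)
  [5] (2, 0, 9, 4)
  [6] (1, 12, 3, 1)
  [7] (2, 0, 9, 4)
  [8] (2, 0, 9, 4)
  [9] (0, 7, 1, 11)
  [10] (2, 0, 9, 4)
  [11] (0, 7, 1, 11)
  [12] (1, 12, 3, 1)
  [13] (1, 12, 3, 1)
  [14] (9, 5, 2, 1)

Partition of {1..14} into 5 W_19-dot-orbits:

[[1, 2], [3, 6, 12, 13], [4, 5, 7, 8, 10], [9, 11], [14]]


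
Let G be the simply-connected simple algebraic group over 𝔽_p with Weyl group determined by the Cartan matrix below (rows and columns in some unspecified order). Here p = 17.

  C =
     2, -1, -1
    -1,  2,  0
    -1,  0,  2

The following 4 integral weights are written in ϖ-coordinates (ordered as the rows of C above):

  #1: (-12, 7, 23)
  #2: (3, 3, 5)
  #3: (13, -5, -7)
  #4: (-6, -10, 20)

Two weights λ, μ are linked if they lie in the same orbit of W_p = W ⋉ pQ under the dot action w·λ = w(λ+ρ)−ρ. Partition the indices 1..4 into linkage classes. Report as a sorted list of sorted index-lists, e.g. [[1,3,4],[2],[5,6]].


Root system A_3: the 3×3 matrix C matches after relabeling.

Ā_17 reps of the 4 weights (A_3, coords as presented):

  λ_1+ρ ↦ (4, 4, 6)
  λ_2+ρ ↦ (4, 4, 6)
  λ_3+ρ ↦ (4, 4, 6)
  λ_4+ρ ↦ (9, 1, 3)

2 distinct reps among the 4 weights ⇒ 2 W_17-linkage classes:

[[1, 2, 3], [4]]


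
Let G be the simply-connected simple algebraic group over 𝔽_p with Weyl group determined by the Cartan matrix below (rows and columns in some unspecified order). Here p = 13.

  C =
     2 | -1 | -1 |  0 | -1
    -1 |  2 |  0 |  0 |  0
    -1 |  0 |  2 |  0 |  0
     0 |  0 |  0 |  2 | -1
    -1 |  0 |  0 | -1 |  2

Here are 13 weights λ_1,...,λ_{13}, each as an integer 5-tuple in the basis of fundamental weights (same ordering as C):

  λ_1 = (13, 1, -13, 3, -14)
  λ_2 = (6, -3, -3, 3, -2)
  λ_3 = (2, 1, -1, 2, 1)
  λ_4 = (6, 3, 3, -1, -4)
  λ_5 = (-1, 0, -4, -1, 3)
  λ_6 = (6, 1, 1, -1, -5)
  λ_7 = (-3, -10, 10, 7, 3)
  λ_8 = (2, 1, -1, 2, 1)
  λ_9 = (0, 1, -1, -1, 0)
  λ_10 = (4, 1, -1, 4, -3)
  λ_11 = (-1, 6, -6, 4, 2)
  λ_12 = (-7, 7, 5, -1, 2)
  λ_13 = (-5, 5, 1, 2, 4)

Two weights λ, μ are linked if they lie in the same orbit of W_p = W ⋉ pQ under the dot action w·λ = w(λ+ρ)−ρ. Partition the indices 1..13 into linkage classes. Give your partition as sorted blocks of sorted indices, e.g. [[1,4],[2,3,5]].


Dynkin diagram of C (from the 8 off-diagonal −1 entries): D_5.

Alcove-folded reps (p=13, 13 weights, presented ϖ-order):

  1: (0, 4, 4, 1, 1)
  2: (2, 2, 2, 3, 1)
  3: (3, 2, 0, 3, 0)
  4: (2, 2, 2, 3, 1)
  5: (1, 2, 0, 0, 1)
  6: (2, 2, 2, 3, 1)
  7: (1, 2, 0, 0, 1)
  8: (3, 2, 0, 3, 0)
  9: (1, 2, 0, 0, 1)
  10: (3, 2, 0, 3, 0)
  11: (3, 2, 0, 3, 0)
  12: (3, 2, 0, 3, 0)
  13: (2, 2, 2, 3, 1)

Grouping the 13 weights by Ā_13-representative: 4 linkage classes.

[[1], [2, 4, 6, 13], [3, 8, 10, 11, 12], [5, 7, 9]]


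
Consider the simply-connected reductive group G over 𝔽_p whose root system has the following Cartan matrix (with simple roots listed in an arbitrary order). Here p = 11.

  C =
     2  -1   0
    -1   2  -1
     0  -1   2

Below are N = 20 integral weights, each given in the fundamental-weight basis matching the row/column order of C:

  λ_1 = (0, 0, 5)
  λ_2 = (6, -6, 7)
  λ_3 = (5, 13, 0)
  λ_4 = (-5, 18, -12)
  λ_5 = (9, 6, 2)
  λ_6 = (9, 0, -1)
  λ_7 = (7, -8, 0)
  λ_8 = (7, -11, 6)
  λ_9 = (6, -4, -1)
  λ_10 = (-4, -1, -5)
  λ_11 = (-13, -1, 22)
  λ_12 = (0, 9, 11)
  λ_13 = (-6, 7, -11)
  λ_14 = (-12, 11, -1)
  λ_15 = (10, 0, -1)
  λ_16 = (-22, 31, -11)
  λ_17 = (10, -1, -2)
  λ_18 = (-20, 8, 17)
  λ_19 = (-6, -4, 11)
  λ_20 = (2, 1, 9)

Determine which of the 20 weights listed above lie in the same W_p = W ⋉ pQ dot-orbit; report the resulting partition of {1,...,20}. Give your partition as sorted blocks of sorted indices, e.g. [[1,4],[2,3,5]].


C ↔ A_3 under row/col permutation; |W(A_3)| = 24.

λ_j+ρ reflected into Ā_11 (⟨·,θ^∨⟩≤11); 3-tuples as given:

  λ_1+ρ ↦ (1, 1, 6);  λ_2+ρ ↦ (2, 5, 3);  λ_3+ρ ↦ (1, 1, 6);  λ_4+ρ ↦ (4, 0, 3);  λ_5+ρ ↦ (1, 1, 6);  λ_6+ρ ↦ (10, 1, 0);  λ_7+ρ ↦ (1, 1, 6);  λ_8+ρ ↦ (2, 5, 3);  λ_9+ρ ↦ (4, 0, 3);  λ_10+ρ ↦ (4, 0, 3);  λ_11+ρ ↦ (10, 0, 1);  λ_12+ρ ↦ (10, 0, 1);  λ_13+ρ ↦ (2, 5, 3);  λ_14+ρ ↦ (10, 0, 1);  λ_15+ρ ↦ (10, 0, 1);  λ_16+ρ ↦ (10, 0, 1);  λ_17+ρ ↦ (10, 1, 0);  λ_18+ρ ↦ (2, 5, 3);  λ_19+ρ ↦ (2, 5, 3);  λ_20+ρ ↦ (1, 1, 6)

5 distinct reps among the 20 weights ⇒ 5 W_11-linkage classes:

[[1, 3, 5, 7, 20], [2, 8, 13, 18, 19], [4, 9, 10], [6, 17], [11, 12, 14, 15, 16]]


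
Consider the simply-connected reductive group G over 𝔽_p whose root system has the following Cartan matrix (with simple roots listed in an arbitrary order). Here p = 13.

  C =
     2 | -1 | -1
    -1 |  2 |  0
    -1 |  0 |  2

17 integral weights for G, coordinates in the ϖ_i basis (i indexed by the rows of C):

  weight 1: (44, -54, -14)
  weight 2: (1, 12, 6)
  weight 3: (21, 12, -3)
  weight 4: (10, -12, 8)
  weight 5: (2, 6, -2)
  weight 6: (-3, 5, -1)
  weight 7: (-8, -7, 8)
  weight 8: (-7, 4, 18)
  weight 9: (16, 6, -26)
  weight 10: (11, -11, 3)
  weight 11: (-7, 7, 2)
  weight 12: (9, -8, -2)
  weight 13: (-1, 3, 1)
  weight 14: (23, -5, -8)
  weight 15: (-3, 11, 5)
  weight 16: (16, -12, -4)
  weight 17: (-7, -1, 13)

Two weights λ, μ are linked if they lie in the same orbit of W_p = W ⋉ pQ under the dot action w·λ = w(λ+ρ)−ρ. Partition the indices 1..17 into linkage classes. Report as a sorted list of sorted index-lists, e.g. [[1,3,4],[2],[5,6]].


Type A_3, rank 3, |W|=24; reorder rows/cols to standard.

W_13-reps of the 17 weights in Ā_13 (same 3-coord order as C):

  λ_1 → (0, 5, 7) · λ_2 → (0, 4, 2) · λ_3 → (2, 7, 4) · λ_4 → (0, 4, 2) · λ_5 → (2, 7, 1) · λ_6 → (0, 4, 2) · λ_7 → (2, 7, 4) · λ_8 → (0, 5, 7) · λ_9 → (4, 7, 1) · λ_10 → (2, 7, 1) · λ_11 → (3, 2, 3) · λ_12 → (2, 7, 1) · λ_13 → (0, 4, 2) · λ_14 → (2, 7, 4) · λ_15 → (2, 7, 1) · λ_16 → (2, 7, 1) · λ_17 → (0, 5, 7)

These 17 weights hit 6 W_13-dot-orbits; sizes (3, 4, 3, 5, 1, 1):

[[1, 8, 17], [2, 4, 6, 13], [3, 7, 14], [5, 10, 12, 15, 16], [9], [11]]


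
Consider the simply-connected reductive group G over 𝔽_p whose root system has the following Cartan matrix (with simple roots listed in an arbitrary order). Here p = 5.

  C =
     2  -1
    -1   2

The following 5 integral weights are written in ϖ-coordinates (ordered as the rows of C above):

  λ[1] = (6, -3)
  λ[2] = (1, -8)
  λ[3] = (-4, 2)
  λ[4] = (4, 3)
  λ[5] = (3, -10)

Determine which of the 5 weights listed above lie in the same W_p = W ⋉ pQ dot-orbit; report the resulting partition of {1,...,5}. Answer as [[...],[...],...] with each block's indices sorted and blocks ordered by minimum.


Dynkin diagram of C (from the 2 off-diagonal −1 entries): A_2.

Each λ_j+ρ reduced to Ā_5; 2-tuples below use C's row order:

  λ_1+ρ ↦ (3, 0);  λ_2+ρ ↦ (3, 0);  λ_3+ρ ↦ (3, 0);  λ_4+ρ ↦ (1, 0);  λ_5+ρ ↦ (1, 0)

Linkage partition of the 5 weights (2 classes, p=5):

[[1, 2, 3], [4, 5]]


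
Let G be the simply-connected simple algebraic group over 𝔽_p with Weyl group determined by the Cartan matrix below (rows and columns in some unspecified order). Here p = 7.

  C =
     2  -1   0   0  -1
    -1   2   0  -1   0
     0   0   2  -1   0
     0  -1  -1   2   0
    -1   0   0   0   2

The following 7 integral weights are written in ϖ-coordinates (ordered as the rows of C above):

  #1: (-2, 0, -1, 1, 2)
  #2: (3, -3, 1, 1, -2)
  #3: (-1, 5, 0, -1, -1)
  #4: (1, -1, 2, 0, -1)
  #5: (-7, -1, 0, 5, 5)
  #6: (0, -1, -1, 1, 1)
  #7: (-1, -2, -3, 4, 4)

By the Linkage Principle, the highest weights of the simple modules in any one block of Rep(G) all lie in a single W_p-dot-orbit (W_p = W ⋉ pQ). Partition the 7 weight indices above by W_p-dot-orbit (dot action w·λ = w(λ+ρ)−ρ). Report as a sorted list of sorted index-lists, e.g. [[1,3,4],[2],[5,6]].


Dynkin diagram of C (from the 8 off-diagonal −1 entries): A_5.

Each λ_j+ρ reduced to Ā_7; 5-tuples below use C's row order:

  λ_1 → (1, 0, 0, 2, 2) · λ_2 → (1, 2, 2, 0, 1) · λ_3 → (0, 6, 1, 0, 0) · λ_4 → (2, 0, 3, 1, 0) · λ_5 → (0, 6, 1, 0, 0) · λ_6 → (1, 0, 0, 2, 2) · λ_7 → (1, 0, 0, 2, 2)

Partition of {1..7} into 4 W_7-dot-orbits:

[[1, 6, 7], [2], [3, 5], [4]]


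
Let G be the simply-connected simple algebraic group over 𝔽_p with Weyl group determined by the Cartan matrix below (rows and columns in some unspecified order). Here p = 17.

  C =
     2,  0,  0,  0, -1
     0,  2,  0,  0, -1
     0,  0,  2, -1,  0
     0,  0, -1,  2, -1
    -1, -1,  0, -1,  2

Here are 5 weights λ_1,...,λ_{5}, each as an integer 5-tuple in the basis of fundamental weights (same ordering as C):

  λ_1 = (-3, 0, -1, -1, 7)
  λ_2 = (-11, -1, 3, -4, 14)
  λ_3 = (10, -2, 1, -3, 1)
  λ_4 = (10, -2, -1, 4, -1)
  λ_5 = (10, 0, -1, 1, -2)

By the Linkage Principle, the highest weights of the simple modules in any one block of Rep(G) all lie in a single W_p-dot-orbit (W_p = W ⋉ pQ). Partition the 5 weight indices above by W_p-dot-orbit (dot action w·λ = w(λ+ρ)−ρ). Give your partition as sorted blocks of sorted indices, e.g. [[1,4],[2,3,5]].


D_5 Cartan matrix, 5 simple roots permuted; ρ=(1,1,1,1,1).

Ā_17 reps of the 5 weights (D_5, coords as presented):

  [1] (2, 1, 0, 0, 6);  [2] (10, 0, 0, 1, 1);  [3] (10, 0, 0, 1, 1);  [4] (10, 0, 0, 1, 1);  [5] (10, 0, 0, 1, 1)

The 5 indices split into 2 linkage classes (same alcove rep ⇔ same W_17-dot-orbit):

[[1], [2, 3, 4, 5]]


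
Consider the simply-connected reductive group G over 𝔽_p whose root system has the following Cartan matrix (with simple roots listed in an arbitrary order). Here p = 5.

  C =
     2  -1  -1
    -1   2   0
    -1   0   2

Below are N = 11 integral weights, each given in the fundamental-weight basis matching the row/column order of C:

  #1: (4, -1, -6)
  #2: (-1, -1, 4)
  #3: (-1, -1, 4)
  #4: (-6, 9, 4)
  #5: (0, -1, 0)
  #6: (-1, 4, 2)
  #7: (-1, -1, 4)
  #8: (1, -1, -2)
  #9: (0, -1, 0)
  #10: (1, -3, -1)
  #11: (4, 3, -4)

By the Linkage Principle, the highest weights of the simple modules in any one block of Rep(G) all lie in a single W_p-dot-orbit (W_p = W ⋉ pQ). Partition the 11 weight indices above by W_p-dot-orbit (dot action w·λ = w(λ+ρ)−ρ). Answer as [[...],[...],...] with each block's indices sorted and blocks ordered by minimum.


Cartan matrix: type A_3 (|W|=24); un-permuting the 3 rows.

Ā_5 reps of the 11 weights (A_3, coords as presented):

  1: (0, 0, 5) · 2: (0, 0, 5) · 3: (0, 0, 5) · 4: (0, 0, 5) · 5: (1, 0, 1) · 6: (0, 2, 0) · 7: (0, 0, 5) · 8: (1, 0, 1) · 9: (1, 0, 1) · 10: (0, 2, 0) · 11: (1, 0, 1)

These 11 weights hit 3 W_5-dot-orbits; sizes (5, 4, 2):

[[1, 2, 3, 4, 7], [5, 8, 9, 11], [6, 10]]


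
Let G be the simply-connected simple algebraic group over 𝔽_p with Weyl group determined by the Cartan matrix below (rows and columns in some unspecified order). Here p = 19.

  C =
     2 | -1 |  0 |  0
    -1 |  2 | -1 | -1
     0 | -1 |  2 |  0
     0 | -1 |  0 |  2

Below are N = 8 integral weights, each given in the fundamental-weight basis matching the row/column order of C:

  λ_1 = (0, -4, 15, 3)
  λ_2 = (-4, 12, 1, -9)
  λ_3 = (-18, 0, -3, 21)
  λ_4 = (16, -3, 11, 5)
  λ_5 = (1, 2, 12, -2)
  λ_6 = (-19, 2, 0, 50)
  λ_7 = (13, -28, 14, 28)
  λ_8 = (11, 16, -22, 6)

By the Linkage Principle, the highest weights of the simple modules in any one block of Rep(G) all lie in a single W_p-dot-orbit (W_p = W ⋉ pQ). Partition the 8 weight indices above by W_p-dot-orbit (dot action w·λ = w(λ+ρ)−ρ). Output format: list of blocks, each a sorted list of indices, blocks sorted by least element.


Type D_4, rank 4, |W|=192; reorder rows/cols to standard.

Alcove-folded reps (p=19, 8 weights, presented ϖ-order):

    [1] (2, 1, 13, 1)
    [2] (3, 2, 2, 8)
    [3] (2, 1, 13, 1)
    [4] (3, 2, 2, 8)
    [5] (2, 1, 13, 1)
    [6] (2, 1, 13, 1)
    [7] (3, 2, 2, 8)
    [8] (3, 2, 2, 8)

Grouping the 8 weights by Ā_19-representative: 2 linkage classes.

[[1, 3, 5, 6], [2, 4, 7, 8]]


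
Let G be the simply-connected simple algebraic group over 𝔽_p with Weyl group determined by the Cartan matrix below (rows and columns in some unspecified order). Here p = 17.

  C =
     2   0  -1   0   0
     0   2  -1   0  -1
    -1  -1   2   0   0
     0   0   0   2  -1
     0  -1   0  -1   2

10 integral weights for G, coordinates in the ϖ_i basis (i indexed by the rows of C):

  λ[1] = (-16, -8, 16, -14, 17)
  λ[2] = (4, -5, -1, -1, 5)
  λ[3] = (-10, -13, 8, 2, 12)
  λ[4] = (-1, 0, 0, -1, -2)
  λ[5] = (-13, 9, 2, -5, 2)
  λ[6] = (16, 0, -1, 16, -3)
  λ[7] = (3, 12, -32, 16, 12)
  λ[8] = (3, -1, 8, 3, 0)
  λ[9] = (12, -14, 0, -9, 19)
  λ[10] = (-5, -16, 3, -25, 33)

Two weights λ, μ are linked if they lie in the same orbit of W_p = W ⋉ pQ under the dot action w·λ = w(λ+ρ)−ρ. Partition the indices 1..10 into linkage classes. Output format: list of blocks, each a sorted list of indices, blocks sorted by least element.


A_5 Cartan matrix, 5 simple roots permuted; ρ=(1,1,1,1,1).

λ_j+ρ reflected into Ā_17 (⟨·,θ^∨⟩≤17); 5-tuples as given:

  [1] (1, 0, 4, 0, 2) · [2] (1, 0, 4, 0, 2) · [3] (3, 0, 9, 3, 1) · [4] (0, 0, 1, 1, 0) · [5] (3, 0, 9, 3, 1) · [6] (0, 0, 1, 1, 0) · [7] (3, 0, 9, 3, 1) · [8] (3, 0, 9, 3, 1) · [9] (3, 0, 9, 3, 1) · [10] (1, 0, 4, 0, 2)

These 10 weights hit 3 W_17-dot-orbits; sizes (3, 5, 2):

[[1, 2, 10], [3, 5, 7, 8, 9], [4, 6]]


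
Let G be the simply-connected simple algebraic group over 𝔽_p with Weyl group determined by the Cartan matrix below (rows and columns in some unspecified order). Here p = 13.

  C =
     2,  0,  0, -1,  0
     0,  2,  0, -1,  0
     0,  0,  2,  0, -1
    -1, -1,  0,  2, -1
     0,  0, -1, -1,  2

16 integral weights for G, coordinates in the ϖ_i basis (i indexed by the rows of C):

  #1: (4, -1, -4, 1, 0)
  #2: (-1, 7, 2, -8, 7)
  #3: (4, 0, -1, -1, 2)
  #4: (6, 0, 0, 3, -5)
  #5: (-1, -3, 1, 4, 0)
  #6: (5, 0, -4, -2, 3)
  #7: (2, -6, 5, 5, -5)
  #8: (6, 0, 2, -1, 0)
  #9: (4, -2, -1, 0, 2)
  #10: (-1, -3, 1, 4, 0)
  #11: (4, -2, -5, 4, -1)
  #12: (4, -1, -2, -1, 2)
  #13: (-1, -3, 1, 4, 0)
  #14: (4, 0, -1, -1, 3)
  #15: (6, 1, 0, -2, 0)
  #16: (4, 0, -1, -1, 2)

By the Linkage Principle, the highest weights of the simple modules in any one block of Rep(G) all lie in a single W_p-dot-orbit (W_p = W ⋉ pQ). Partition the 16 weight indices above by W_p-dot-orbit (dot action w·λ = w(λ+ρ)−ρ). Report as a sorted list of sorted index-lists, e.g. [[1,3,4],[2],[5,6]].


Cartan matrix: type D_5 (|W|=1920); un-permuting the 5 rows.

Each λ_j+ρ reduced to Ā_13; 5-tuples below use C's row order:

    [1] (5, 0, 1, 0, 2)
    [2] (7, 1, 3, 0, 1)
    [3] (5, 1, 0, 0, 3)
    [4] (7, 1, 3, 0, 1)
    [5] (0, 2, 2, 3, 1)
    [6] (5, 0, 3, 1, 0)
    [7] (0, 2, 2, 3, 1)
    [8] (7, 1, 3, 0, 1)
    [9] (5, 1, 0, 0, 3)
    [10] (0, 2, 2, 3, 1)
    [11] (5, 1, 0, 0, 3)
    [12] (5, 0, 1, 0, 2)
    [13] (0, 2, 2, 3, 1)
    [14] (5, 1, 0, 0, 3)
    [15] (6, 1, 1, 1, 0)
    [16] (5, 1, 0, 0, 3)

Linkage partition of the 16 weights (6 classes, p=13):

[[1, 12], [2, 4, 8], [3, 9, 11, 14, 16], [5, 7, 10, 13], [6], [15]]


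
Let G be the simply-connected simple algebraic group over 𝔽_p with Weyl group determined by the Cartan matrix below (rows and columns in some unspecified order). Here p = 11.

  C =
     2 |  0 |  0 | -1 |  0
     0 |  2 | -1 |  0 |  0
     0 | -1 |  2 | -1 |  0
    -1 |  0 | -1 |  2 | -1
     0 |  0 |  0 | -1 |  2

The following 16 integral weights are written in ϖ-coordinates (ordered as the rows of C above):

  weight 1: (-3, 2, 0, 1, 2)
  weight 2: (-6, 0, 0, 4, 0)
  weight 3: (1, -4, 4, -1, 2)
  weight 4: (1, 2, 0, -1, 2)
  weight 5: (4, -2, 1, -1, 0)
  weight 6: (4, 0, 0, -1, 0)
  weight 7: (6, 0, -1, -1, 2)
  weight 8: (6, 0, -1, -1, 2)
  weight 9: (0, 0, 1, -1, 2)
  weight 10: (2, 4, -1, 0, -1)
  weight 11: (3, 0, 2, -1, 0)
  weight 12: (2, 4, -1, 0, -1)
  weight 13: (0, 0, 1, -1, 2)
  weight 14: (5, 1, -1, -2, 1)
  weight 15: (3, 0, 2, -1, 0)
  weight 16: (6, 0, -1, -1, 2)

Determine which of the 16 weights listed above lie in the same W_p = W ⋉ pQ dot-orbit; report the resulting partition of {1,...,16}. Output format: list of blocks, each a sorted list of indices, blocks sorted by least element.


Cartan matrix: type D_5 (|W|=1920); un-permuting the 5 rows.

Each λ_j+ρ reduced to Ā_11; 5-tuples below use C's row order:

  [1] (2, 3, 1, 0, 3);  [2] (5, 1, 1, 0, 1);  [3] (2, 3, 1, 0, 3);  [4] (2, 3, 1, 0, 3);  [5] (5, 1, 1, 0, 1);  [6] (5, 1, 1, 0, 1);  [7] (7, 1, 0, 0, 3);  [8] (7, 1, 0, 0, 3);  [9] (1, 1, 2, 0, 3);  [10] (3, 5, 0, 1, 0);  [11] (4, 1, 2, 0, 1);  [12] (3, 5, 0, 1, 0);  [13] (1, 1, 2, 0, 3);  [14] (5, 1, 1, 0, 1);  [15] (4, 1, 2, 0, 1);  [16] (7, 1, 0, 0, 3)

Linkage partition of the 16 weights (6 classes, p=11):

[[1, 3, 4], [2, 5, 6, 14], [7, 8, 16], [9, 13], [10, 12], [11, 15]]


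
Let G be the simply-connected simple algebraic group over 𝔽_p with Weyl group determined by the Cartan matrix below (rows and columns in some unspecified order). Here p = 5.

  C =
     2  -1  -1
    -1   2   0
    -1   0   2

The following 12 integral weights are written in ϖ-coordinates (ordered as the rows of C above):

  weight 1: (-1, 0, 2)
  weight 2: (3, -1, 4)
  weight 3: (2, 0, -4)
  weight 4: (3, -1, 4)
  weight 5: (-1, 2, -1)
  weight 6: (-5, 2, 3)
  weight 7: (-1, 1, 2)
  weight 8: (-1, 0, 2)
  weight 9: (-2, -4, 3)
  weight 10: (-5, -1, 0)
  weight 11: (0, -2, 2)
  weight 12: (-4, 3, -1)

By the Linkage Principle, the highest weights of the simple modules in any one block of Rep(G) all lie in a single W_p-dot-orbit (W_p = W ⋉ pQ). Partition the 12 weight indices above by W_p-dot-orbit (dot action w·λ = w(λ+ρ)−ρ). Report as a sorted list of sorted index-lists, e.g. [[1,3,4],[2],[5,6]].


Cartan matrix: type A_3 (|W|=24); un-permuting the 3 rows.

λ_j+ρ reflected into Ā_5 (⟨·,θ^∨⟩≤5); 3-tuples as given:

    λ_1 → (0, 1, 3)
    λ_2 → (0, 4, 1)
    λ_3 → (0, 1, 3)
    λ_4 → (0, 4, 1)
    λ_5 → (0, 3, 0)
    λ_6 → (3, 1, 0)
    λ_7 → (0, 2, 3)
    λ_8 → (0, 1, 3)
    λ_9 → (3, 1, 0)
    λ_10 → (3, 1, 0)
    λ_11 → (0, 1, 3)
    λ_12 → (0, 1, 3)

5 distinct reps among the 12 weights ⇒ 5 W_5-linkage classes:

[[1, 3, 8, 11, 12], [2, 4], [5], [6, 9, 10], [7]]


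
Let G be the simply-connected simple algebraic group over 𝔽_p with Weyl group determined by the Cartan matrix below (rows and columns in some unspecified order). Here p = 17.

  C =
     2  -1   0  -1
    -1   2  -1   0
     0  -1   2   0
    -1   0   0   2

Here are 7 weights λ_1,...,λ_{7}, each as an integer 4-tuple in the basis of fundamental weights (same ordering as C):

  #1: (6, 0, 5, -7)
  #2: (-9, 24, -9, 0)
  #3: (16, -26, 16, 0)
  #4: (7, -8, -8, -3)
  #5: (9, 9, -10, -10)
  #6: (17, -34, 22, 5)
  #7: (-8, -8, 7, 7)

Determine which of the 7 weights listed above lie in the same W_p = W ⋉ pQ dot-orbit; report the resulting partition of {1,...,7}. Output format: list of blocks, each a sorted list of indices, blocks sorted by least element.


Dynkin diagram of C (from the 6 off-diagonal −1 entries): A_4.

λ_j+ρ reflected into Ā_17 (⟨·,θ^∨⟩≤17); 4-tuples as given:

    λ_1+ρ ↦ (1, 1, 6, 6)
    λ_2+ρ ↦ (0, 9, 0, 1)
    λ_3+ρ ↦ (0, 9, 0, 1)
    λ_4+ρ ↦ (1, 1, 6, 6)
    λ_5+ρ ↦ (1, 1, 6, 6)
    λ_6+ρ ↦ (1, 1, 6, 6)
    λ_7+ρ ↦ (1, 1, 6, 6)

Grouping the 7 weights by Ā_17-representative: 2 linkage classes.

[[1, 4, 5, 6, 7], [2, 3]]


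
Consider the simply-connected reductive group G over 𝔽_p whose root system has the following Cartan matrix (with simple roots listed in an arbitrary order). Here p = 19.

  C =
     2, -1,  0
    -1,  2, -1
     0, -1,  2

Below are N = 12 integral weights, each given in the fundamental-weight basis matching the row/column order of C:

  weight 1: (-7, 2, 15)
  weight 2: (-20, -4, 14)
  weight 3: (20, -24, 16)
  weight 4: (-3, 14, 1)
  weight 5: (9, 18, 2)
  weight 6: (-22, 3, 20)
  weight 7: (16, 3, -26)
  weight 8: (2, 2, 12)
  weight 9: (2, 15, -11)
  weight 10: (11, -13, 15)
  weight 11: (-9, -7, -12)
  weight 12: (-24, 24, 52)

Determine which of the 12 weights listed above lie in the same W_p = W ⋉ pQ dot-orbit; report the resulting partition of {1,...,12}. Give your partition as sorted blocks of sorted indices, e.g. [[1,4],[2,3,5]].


Cartan matrix: type A_3 (|W|=24); un-permuting the 3 rows.

Each λ_j+ρ reduced to Ā_19; 3-tuples below use C's row order:

    1: (3, 3, 13)
    2: (0, 12, 4)
    3: (2, 13, 2)
    4: (2, 13, 2)
    5: (3, 6, 10)
    6: (2, 13, 2)
    7: (2, 13, 2)
    8: (3, 3, 13)
    9: (3, 6, 10)
    10: (0, 12, 4)
    11: (5, 6, 2)
    12: (2, 13, 2)

Grouping the 12 weights by Ā_19-representative: 5 linkage classes.

[[1, 8], [2, 10], [3, 4, 6, 7, 12], [5, 9], [11]]


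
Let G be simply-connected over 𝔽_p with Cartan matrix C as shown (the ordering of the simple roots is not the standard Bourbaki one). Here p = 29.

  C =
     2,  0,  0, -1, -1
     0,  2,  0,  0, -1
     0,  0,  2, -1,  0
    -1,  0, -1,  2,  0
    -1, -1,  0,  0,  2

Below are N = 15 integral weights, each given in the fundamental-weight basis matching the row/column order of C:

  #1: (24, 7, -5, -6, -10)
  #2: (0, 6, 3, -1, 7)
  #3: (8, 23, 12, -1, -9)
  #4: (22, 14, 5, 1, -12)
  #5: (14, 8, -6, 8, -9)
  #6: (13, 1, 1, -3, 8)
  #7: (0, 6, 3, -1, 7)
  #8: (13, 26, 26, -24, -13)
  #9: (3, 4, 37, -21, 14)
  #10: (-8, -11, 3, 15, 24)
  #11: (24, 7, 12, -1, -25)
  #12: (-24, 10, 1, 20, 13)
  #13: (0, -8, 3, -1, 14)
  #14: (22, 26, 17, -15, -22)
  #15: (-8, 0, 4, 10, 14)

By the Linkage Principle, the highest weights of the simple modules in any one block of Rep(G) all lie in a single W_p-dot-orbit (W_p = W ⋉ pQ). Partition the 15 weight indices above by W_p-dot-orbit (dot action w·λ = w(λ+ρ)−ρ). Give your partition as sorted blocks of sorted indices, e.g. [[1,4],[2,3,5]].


Type A_5, rank 5, |W|=720; reorder rows/cols to standard.

W_29-reps of the 15 weights in Ā_29 (same 5-coord order as C):

  [1] (7, 1, 5, 4, 8);  [2] (1, 7, 4, 0, 8);  [3] (1, 7, 4, 0, 8);  [4] (12, 2, 0, 2, 9);  [5] (7, 1, 5, 4, 8);  [6] (12, 2, 0, 2, 9);  [7] (1, 7, 4, 0, 8);  [8] (12, 2, 0, 2, 9);  [9] (7, 1, 5, 4, 8);  [10] (7, 1, 5, 4, 8);  [11] (1, 7, 4, 0, 8);  [12] (12, 2, 0, 2, 9);  [13] (1, 7, 4, 0, 8);  [14] (12, 2, 0, 2, 9);  [15] (7, 1, 5, 4, 8)

Grouping the 15 weights by Ā_29-representative: 3 linkage classes.

[[1, 5, 9, 10, 15], [2, 3, 7, 11, 13], [4, 6, 8, 12, 14]]


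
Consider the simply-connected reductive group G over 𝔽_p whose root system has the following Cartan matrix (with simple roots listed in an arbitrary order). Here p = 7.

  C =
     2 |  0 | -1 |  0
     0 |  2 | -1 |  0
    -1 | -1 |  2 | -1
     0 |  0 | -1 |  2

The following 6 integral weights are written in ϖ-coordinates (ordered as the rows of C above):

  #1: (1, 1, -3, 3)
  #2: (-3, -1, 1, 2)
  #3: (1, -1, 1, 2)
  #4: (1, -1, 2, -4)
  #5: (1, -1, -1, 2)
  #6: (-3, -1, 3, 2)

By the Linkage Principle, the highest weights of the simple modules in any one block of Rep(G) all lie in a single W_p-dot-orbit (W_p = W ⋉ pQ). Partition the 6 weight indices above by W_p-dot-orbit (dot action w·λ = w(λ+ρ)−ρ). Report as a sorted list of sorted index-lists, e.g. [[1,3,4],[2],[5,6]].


Dynkin diagram of C (from the 6 off-diagonal −1 entries): D_4.

Alcove-folded reps (p=7, 6 weights, presented ϖ-order):

  λ_1+ρ ↦ (0, 0, 2, 2) · λ_2+ρ ↦ (2, 0, 0, 3) · λ_3+ρ ↦ (2, 0, 0, 3) · λ_4+ρ ↦ (2, 0, 0, 3) · λ_5+ρ ↦ (2, 0, 0, 3) · λ_6+ρ ↦ (2, 0, 0, 3)

2 distinct reps among the 6 weights ⇒ 2 W_7-linkage classes:

[[1], [2, 3, 4, 5, 6]]


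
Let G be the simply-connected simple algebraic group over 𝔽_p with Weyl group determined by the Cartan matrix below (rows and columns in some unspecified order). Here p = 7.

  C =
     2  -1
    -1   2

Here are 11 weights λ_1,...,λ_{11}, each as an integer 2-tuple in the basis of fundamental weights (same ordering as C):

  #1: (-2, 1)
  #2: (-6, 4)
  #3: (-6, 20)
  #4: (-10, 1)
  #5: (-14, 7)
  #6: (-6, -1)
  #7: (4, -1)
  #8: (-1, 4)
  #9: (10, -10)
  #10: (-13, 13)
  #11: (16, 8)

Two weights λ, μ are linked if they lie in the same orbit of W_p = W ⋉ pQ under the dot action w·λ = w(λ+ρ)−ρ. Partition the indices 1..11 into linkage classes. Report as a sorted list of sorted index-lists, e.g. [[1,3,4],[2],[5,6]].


C ↔ A_2 under row/col permutation; |W(A_2)| = 6.

Folding the 11 weights λ_j+ρ into Ā_7 (reps in the given 2-coord order):

  λ_1+ρ ↦ (1, 1) · λ_2+ρ ↦ (5, 0) · λ_3+ρ ↦ (0, 5) · λ_4+ρ ↦ (0, 5) · λ_5+ρ ↦ (1, 1) · λ_6+ρ ↦ (0, 5) · λ_7+ρ ↦ (5, 0) · λ_8+ρ ↦ (0, 5) · λ_9+ρ ↦ (2, 3) · λ_10+ρ ↦ (0, 5) · λ_11+ρ ↦ (2, 3)

Grouping the 11 weights by Ā_7-representative: 4 linkage classes.

[[1, 5], [2, 7], [3, 4, 6, 8, 10], [9, 11]]


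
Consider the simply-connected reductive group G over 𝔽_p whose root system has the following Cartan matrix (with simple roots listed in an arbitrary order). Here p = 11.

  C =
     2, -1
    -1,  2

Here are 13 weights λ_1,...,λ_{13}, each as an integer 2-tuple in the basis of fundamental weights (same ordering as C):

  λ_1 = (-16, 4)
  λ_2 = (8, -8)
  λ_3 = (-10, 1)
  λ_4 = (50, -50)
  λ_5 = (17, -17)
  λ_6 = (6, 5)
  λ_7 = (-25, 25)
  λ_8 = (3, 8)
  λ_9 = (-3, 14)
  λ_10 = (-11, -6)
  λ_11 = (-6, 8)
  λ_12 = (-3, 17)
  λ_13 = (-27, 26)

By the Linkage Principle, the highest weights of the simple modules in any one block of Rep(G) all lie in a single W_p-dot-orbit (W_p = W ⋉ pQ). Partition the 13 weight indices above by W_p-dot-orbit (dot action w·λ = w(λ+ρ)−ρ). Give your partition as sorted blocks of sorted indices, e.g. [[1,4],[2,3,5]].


A_2 Cartan matrix, 2 simple roots permuted; ρ=(1,1).

Ā_11 reps of the 13 weights (A_2, coords as presented):

  1: (1, 6)
  2: (2, 7)
  3: (2, 7)
  4: (5, 4)
  5: (5, 4)
  6: (5, 4)
  7: (2, 7)
  8: (2, 7)
  9: (2, 7)
  10: (1, 6)
  11: (5, 4)
  12: (5, 4)
  13: (1, 6)

3 distinct reps among the 13 weights ⇒ 3 W_11-linkage classes:

[[1, 10, 13], [2, 3, 7, 8, 9], [4, 5, 6, 11, 12]]


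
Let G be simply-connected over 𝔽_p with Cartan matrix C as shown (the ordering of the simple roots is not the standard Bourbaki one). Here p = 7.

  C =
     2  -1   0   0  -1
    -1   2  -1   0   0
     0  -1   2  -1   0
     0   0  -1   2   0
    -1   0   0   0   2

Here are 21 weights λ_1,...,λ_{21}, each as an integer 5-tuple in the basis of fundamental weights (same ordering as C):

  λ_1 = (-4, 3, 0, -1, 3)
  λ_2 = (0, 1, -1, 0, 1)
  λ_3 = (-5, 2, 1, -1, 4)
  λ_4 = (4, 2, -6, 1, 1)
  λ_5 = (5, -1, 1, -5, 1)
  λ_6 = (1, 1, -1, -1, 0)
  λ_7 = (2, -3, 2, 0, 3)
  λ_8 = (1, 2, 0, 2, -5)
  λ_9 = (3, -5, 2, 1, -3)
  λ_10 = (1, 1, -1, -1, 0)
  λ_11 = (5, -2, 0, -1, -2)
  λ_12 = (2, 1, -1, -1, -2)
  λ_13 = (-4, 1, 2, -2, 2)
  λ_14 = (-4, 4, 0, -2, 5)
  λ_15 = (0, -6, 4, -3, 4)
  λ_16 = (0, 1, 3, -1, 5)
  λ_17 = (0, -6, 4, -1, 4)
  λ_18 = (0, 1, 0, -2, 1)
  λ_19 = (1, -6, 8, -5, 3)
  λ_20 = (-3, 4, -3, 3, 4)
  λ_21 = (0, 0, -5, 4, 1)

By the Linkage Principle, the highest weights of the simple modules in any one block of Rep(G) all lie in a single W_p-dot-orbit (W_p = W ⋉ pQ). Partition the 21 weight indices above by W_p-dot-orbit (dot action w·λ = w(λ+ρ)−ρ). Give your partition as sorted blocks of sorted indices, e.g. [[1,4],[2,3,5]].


Root system A_5: the 5×5 matrix C matches after relabeling.

Ā_7 reps of the 21 weights (A_5, coords as presented):

  λ_1+ρ ↦ (3, 1, 1, 0, 1);  λ_2+ρ ↦ (1, 2, 0, 1, 2);  λ_3+ρ ↦ (3, 1, 1, 0, 1);  λ_4+ρ ↦ (2, 2, 0, 0, 1);  λ_5+ρ ↦ (3, 1, 1, 0, 1);  λ_6+ρ ↦ (2, 2, 0, 0, 1);  λ_7+ρ ↦ (1, 2, 0, 1, 2);  λ_8+ρ ↦ (2, 1, 1, 1, 0);  λ_9+ρ ↦ (2, 1, 1, 1, 0);  λ_10+ρ ↦ (2, 2, 0, 0, 1);  λ_11+ρ ↦ (4, 1, 0, 0, 1);  λ_12+ρ ↦ (2, 2, 0, 0, 1);  λ_13+ρ ↦ (2, 1, 1, 1, 0);  λ_14+ρ ↦ (3, 1, 1, 0, 1);  λ_15+ρ ↦ (3, 1, 1, 0, 1);  λ_16+ρ ↦ (1, 0, 2, 4, 0);  λ_17+ρ ↦ (4, 1, 0, 0, 1);  λ_18+ρ ↦ (1, 2, 0, 1, 2);  λ_19+ρ ↦ (1, 2, 0, 1, 2);  λ_20+ρ ↦ (2, 1, 1, 1, 0);  λ_21+ρ ↦ (2, 1, 1, 1, 0)

Grouping the 21 weights by Ā_7-representative: 6 linkage classes.

[[1, 3, 5, 14, 15], [2, 7, 18, 19], [4, 6, 10, 12], [8, 9, 13, 20, 21], [11, 17], [16]]
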